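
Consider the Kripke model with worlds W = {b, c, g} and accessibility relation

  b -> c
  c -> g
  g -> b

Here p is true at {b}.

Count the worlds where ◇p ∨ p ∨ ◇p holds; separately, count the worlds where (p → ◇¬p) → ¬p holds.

2 and 2

For ◇p ∨ p ∨ ◇p:
b: ◇p is F, p ∨ ◇p is T. ✓
c: ◇p is F, p ∨ ◇p is F. ✗
g: ◇p is T, p ∨ ◇p is T. ✓
— 2 worlds.
For (p → ◇¬p) → ¬p:
b: p → ◇¬p is T, ¬p is F. ✗
c: p → ◇¬p is T, ¬p is T. ✓
g: p → ◇¬p is T, ¬p is T. ✓
— 2 worlds.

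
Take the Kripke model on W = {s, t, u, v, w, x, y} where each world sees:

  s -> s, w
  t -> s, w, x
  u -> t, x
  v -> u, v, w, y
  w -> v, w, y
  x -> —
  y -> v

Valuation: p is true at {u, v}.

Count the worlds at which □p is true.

s: successors {s, w}; p there: s:F, w:F. ✗
t: successors {s, w, x}; p there: s:F, w:F, x:F. ✗
u: successors {t, x}; p there: t:F, x:F. ✗
v: successors {u, v, w, y}; p there: u:T, v:T, w:F, y:F. ✗
w: successors {v, w, y}; p there: v:T, w:F, y:F. ✗
x: no successors, so □p holds vacuously. ✓
y: successors {v}; p there: v:T. ✓
Satisfying worlds: {x, y}.

2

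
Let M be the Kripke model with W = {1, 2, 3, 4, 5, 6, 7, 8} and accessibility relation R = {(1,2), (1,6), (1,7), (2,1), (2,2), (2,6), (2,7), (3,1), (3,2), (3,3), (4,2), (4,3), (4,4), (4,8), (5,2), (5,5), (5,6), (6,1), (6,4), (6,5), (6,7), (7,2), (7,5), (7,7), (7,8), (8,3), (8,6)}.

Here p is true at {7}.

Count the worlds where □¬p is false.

1: successors {2, 6, 7}; ¬p there: 2:T, 6:T, 7:F. ✗
2: successors {1, 2, 6, 7}; ¬p there: 1:T, 2:T, 6:T, 7:F. ✗
3: successors {1, 2, 3}; ¬p there: 1:T, 2:T, 3:T. ✓
4: successors {2, 3, 4, 8}; ¬p there: 2:T, 3:T, 4:T, 8:T. ✓
5: successors {2, 5, 6}; ¬p there: 2:T, 5:T, 6:T. ✓
6: successors {1, 4, 5, 7}; ¬p there: 1:T, 4:T, 5:T, 7:F. ✗
7: successors {2, 5, 7, 8}; ¬p there: 2:T, 5:T, 7:F, 8:T. ✗
8: successors {3, 6}; ¬p there: 3:T, 6:T. ✓
Satisfying worlds: {3, 4, 5, 8}.
So □¬p fails at the other 4 worlds.

4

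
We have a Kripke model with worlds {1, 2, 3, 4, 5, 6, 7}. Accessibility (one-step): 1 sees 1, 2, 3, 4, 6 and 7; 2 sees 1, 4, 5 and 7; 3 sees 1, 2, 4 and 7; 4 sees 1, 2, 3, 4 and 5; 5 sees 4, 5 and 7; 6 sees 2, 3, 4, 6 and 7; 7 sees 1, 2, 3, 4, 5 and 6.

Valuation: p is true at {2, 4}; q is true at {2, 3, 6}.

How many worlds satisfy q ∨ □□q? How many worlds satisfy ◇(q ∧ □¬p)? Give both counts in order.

For q ∨ □□q:
1: q is F, □□q is F. ✗
2: q is T, □□q is F. ✓
3: q is T, □□q is F. ✓
4: q is F, □□q is F. ✗
5: q is F, □□q is F. ✗
6: q is T, □□q is F. ✓
7: q is F, □□q is F. ✗
— 3 worlds.
For ◇(q ∧ □¬p):
1: successors {1, 2, 3, 4, 6, 7}; q ∧ □¬p there: 1:F, 2:F, 3:F, 4:F, 6:F, 7:F. ✗
2: successors {1, 4, 5, 7}; q ∧ □¬p there: 1:F, 4:F, 5:F, 7:F. ✗
3: successors {1, 2, 4, 7}; q ∧ □¬p there: 1:F, 2:F, 4:F, 7:F. ✗
4: successors {1, 2, 3, 4, 5}; q ∧ □¬p there: 1:F, 2:F, 3:F, 4:F, 5:F. ✗
5: successors {4, 5, 7}; q ∧ □¬p there: 4:F, 5:F, 7:F. ✗
6: successors {2, 3, 4, 6, 7}; q ∧ □¬p there: 2:F, 3:F, 4:F, 6:F, 7:F. ✗
7: successors {1, 2, 3, 4, 5, 6}; q ∧ □¬p there: 1:F, 2:F, 3:F, 4:F, 5:F, 6:F. ✗
— 0 worlds.

3 and 0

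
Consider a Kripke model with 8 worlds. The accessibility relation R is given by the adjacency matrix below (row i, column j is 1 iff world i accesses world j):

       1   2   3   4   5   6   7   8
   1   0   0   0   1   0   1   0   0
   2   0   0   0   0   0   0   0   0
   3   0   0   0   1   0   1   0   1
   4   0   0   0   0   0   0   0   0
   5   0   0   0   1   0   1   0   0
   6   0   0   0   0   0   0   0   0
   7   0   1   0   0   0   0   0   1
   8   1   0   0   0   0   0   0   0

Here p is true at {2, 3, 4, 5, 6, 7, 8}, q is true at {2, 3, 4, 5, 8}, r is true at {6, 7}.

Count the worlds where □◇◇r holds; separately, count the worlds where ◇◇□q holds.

For □◇◇r:
1: successors {4, 6}; ◇◇r there: 4:F, 6:F. ✗
2: no successors, so □◇◇r holds vacuously. ✓
3: successors {4, 6, 8}; ◇◇r there: 4:F, 6:F, 8:T. ✗
4: no successors, so □◇◇r holds vacuously. ✓
5: successors {4, 6}; ◇◇r there: 4:F, 6:F. ✗
6: no successors, so □◇◇r holds vacuously. ✓
7: successors {2, 8}; ◇◇r there: 2:F, 8:T. ✗
8: successors {1}; ◇◇r there: 1:F. ✗
— 3 worlds.
For ◇◇□q:
1: successors {4, 6}; ◇□q there: 4:F, 6:F. ✗
2: no successors, so ◇◇□q fails. ✗
3: successors {4, 6, 8}; ◇□q there: 4:F, 6:F, 8:F. ✗
4: no successors, so ◇◇□q fails. ✗
5: successors {4, 6}; ◇□q there: 4:F, 6:F. ✗
6: no successors, so ◇◇□q fails. ✗
7: successors {2, 8}; ◇□q there: 2:F, 8:F. ✗
8: successors {1}; ◇□q there: 1:T. ✓
— 1 world.

3 and 1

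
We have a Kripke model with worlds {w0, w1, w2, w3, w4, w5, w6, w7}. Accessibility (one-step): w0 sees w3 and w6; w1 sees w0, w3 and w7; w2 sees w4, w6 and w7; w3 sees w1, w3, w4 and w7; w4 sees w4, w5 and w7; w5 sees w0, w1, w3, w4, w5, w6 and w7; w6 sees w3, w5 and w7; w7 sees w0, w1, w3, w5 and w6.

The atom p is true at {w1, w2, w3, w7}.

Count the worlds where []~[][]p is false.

w0: successors {w3, w6}; ~[][]p there: w3:T, w6:T. ✓
w1: successors {w0, w3, w7}; ~[][]p there: w0:T, w3:T, w7:T. ✓
w2: successors {w4, w6, w7}; ~[][]p there: w4:T, w6:T, w7:T. ✓
w3: successors {w1, w3, w4, w7}; ~[][]p there: w1:T, w3:T, w4:T, w7:T. ✓
w4: successors {w4, w5, w7}; ~[][]p there: w4:T, w5:T, w7:T. ✓
w5: successors {w0, w1, w3, w4, w5, w6, w7}; ~[][]p there: w0:T, w1:T, w3:T, w4:T, w5:T, w6:T, w7:T. ✓
w6: successors {w3, w5, w7}; ~[][]p there: w3:T, w5:T, w7:T. ✓
w7: successors {w0, w1, w3, w5, w6}; ~[][]p there: w0:T, w1:T, w3:T, w5:T, w6:T. ✓
Satisfying worlds: {w0, w1, w2, w3, w4, w5, w6, w7}.
So []~[][]p fails at the other 0 worlds.

0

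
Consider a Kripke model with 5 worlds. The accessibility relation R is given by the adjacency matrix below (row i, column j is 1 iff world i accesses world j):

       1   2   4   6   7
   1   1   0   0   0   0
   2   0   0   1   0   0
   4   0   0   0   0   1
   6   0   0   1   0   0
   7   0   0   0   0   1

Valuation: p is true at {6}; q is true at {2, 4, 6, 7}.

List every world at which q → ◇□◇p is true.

1: q is F, ◇□◇p is F. ✓
2: q is T, ◇□◇p is F. ✗
4: q is T, ◇□◇p is F. ✗
6: q is T, ◇□◇p is F. ✗
7: q is T, ◇□◇p is F. ✗

{1}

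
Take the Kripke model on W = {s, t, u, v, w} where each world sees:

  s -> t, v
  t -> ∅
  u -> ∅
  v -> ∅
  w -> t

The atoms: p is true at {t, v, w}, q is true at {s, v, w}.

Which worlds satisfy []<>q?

{t, u, v}

s: successors {t, v}; <>q there: t:F, v:F. ✗
t: no successors, so []<>q holds vacuously. ✓
u: no successors, so []<>q holds vacuously. ✓
v: no successors, so []<>q holds vacuously. ✓
w: successors {t}; <>q there: t:F. ✗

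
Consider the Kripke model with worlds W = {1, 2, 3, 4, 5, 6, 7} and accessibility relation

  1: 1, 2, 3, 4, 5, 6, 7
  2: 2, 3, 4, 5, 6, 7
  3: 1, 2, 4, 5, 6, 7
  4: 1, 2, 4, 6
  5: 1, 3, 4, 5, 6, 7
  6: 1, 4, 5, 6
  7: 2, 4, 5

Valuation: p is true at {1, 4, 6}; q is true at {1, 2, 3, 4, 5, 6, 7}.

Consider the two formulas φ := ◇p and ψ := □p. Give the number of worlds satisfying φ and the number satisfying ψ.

For ◇p:
1: successors {1, 2, 3, 4, 5, 6, 7}; p there: 1:T, 2:F, 3:F, 4:T, 5:F, 6:T, 7:F. ✓
2: successors {2, 3, 4, 5, 6, 7}; p there: 2:F, 3:F, 4:T, 5:F, 6:T, 7:F. ✓
3: successors {1, 2, 4, 5, 6, 7}; p there: 1:T, 2:F, 4:T, 5:F, 6:T, 7:F. ✓
4: successors {1, 2, 4, 6}; p there: 1:T, 2:F, 4:T, 6:T. ✓
5: successors {1, 3, 4, 5, 6, 7}; p there: 1:T, 3:F, 4:T, 5:F, 6:T, 7:F. ✓
6: successors {1, 4, 5, 6}; p there: 1:T, 4:T, 5:F, 6:T. ✓
7: successors {2, 4, 5}; p there: 2:F, 4:T, 5:F. ✓
— 7 worlds.
For □p:
1: successors {1, 2, 3, 4, 5, 6, 7}; p there: 1:T, 2:F, 3:F, 4:T, 5:F, 6:T, 7:F. ✗
2: successors {2, 3, 4, 5, 6, 7}; p there: 2:F, 3:F, 4:T, 5:F, 6:T, 7:F. ✗
3: successors {1, 2, 4, 5, 6, 7}; p there: 1:T, 2:F, 4:T, 5:F, 6:T, 7:F. ✗
4: successors {1, 2, 4, 6}; p there: 1:T, 2:F, 4:T, 6:T. ✗
5: successors {1, 3, 4, 5, 6, 7}; p there: 1:T, 3:F, 4:T, 5:F, 6:T, 7:F. ✗
6: successors {1, 4, 5, 6}; p there: 1:T, 4:T, 5:F, 6:T. ✗
7: successors {2, 4, 5}; p there: 2:F, 4:T, 5:F. ✗
— 0 worlds.

7 and 0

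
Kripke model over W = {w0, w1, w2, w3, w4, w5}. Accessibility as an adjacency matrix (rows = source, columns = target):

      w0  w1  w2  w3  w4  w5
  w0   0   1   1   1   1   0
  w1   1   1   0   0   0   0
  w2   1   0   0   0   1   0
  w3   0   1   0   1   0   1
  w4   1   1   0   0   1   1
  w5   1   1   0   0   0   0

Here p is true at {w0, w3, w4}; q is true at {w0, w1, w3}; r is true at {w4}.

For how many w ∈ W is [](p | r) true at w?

1

w0: successors {w1, w2, w3, w4}; p | r there: w1:F, w2:F, w3:T, w4:T. ✗
w1: successors {w0, w1}; p | r there: w0:T, w1:F. ✗
w2: successors {w0, w4}; p | r there: w0:T, w4:T. ✓
w3: successors {w1, w3, w5}; p | r there: w1:F, w3:T, w5:F. ✗
w4: successors {w0, w1, w4, w5}; p | r there: w0:T, w1:F, w4:T, w5:F. ✗
w5: successors {w0, w1}; p | r there: w0:T, w1:F. ✗
Satisfying worlds: {w2}.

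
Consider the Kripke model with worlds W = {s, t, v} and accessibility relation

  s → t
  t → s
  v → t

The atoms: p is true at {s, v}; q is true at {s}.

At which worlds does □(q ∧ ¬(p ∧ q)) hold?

s: successors {t}; q ∧ ¬(p ∧ q) there: t:F. ✗
t: successors {s}; q ∧ ¬(p ∧ q) there: s:F. ✗
v: successors {t}; q ∧ ¬(p ∧ q) there: t:F. ✗

∅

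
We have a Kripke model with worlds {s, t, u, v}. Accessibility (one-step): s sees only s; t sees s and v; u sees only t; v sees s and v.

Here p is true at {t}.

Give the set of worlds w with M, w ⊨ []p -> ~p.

s: []p is F, ~p is T. ✓
t: []p is F, ~p is F. ✓
u: []p is T, ~p is T. ✓
v: []p is F, ~p is T. ✓

{s, t, u, v}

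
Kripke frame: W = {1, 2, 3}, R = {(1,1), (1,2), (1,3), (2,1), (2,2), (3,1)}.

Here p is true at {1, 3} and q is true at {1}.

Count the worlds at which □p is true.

1: successors {1, 2, 3}; p there: 1:T, 2:F, 3:T. ✗
2: successors {1, 2}; p there: 1:T, 2:F. ✗
3: successors {1}; p there: 1:T. ✓
Satisfying worlds: {3}.

1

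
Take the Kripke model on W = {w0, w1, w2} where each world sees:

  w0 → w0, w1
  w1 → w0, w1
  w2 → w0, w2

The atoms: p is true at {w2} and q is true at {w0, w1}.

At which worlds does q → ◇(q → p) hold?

w0: q is T, ◇(q → p) is F. ✗
w1: q is T, ◇(q → p) is F. ✗
w2: q is F, ◇(q → p) is T. ✓

{w2}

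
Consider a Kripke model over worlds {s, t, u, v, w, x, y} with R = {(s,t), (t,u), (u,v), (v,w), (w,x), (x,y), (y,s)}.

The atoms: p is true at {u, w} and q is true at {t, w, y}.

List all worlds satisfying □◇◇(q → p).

s: successors {t}; ◇◇(q → p) there: t:T. ✓
t: successors {u}; ◇◇(q → p) there: u:T. ✓
u: successors {v}; ◇◇(q → p) there: v:T. ✓
v: successors {w}; ◇◇(q → p) there: w:F. ✗
w: successors {x}; ◇◇(q → p) there: x:T. ✓
x: successors {y}; ◇◇(q → p) there: y:F. ✗
y: successors {s}; ◇◇(q → p) there: s:T. ✓

{s, t, u, w, y}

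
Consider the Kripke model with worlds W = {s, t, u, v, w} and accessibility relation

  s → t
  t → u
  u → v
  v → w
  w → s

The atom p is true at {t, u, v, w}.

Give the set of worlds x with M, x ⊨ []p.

{s, t, u, v}

s: successors {t}; p there: t:T. ✓
t: successors {u}; p there: u:T. ✓
u: successors {v}; p there: v:T. ✓
v: successors {w}; p there: w:T. ✓
w: successors {s}; p there: s:F. ✗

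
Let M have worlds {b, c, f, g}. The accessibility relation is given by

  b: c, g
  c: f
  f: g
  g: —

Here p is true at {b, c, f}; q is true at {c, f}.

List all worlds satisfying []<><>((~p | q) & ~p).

b: successors {c, g}; <><>((~p | q) & ~p) there: c:T, g:F. ✗
c: successors {f}; <><>((~p | q) & ~p) there: f:F. ✗
f: successors {g}; <><>((~p | q) & ~p) there: g:F. ✗
g: no successors, so []<><>((~p | q) & ~p) holds vacuously. ✓

{g}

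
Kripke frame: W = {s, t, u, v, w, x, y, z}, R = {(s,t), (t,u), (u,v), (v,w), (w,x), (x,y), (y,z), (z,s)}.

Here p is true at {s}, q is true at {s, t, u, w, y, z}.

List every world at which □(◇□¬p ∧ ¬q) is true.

{u, w}

s: successors {t}; ◇□¬p ∧ ¬q there: t:F. ✗
t: successors {u}; ◇□¬p ∧ ¬q there: u:F. ✗
u: successors {v}; ◇□¬p ∧ ¬q there: v:T. ✓
v: successors {w}; ◇□¬p ∧ ¬q there: w:F. ✗
w: successors {x}; ◇□¬p ∧ ¬q there: x:T. ✓
x: successors {y}; ◇□¬p ∧ ¬q there: y:F. ✗
y: successors {z}; ◇□¬p ∧ ¬q there: z:F. ✗
z: successors {s}; ◇□¬p ∧ ¬q there: s:F. ✗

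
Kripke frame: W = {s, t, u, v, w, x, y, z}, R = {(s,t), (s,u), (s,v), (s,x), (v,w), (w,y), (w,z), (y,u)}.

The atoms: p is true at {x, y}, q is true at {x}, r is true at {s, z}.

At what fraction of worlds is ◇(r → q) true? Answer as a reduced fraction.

s: successors {t, u, v, x}; r → q there: t:T, u:T, v:T, x:T. ✓
t: no successors, so ◇(r → q) fails. ✗
u: no successors, so ◇(r → q) fails. ✗
v: successors {w}; r → q there: w:T. ✓
w: successors {y, z}; r → q there: y:T, z:F. ✓
x: no successors, so ◇(r → q) fails. ✗
y: successors {u}; r → q there: u:T. ✓
z: no successors, so ◇(r → q) fails. ✗
That's 4 of 8 worlds, so 4/8 = 1/2.

1/2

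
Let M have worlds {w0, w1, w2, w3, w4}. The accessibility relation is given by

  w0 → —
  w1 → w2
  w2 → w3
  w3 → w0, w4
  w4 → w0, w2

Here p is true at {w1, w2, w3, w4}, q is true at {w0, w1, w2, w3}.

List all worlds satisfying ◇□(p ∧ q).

{w1, w3, w4}

w0: no successors, so ◇□(p ∧ q) fails. ✗
w1: successors {w2}; □(p ∧ q) there: w2:T. ✓
w2: successors {w3}; □(p ∧ q) there: w3:F. ✗
w3: successors {w0, w4}; □(p ∧ q) there: w0:T, w4:F. ✓
w4: successors {w0, w2}; □(p ∧ q) there: w0:T, w2:T. ✓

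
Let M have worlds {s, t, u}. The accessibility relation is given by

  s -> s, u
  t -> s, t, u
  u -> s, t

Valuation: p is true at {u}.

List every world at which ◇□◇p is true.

{s, t}

s: successors {s, u}; □◇p there: s:F, u:T. ✓
t: successors {s, t, u}; □◇p there: s:F, t:F, u:T. ✓
u: successors {s, t}; □◇p there: s:F, t:F. ✗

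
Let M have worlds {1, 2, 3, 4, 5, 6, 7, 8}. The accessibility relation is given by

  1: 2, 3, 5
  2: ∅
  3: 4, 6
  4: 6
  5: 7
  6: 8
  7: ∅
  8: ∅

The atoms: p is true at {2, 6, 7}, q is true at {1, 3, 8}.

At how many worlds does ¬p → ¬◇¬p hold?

6

1: ¬p is T, ¬◇¬p is F. ✗
2: ¬p is F, ¬◇¬p is T. ✓
3: ¬p is T, ¬◇¬p is F. ✗
4: ¬p is T, ¬◇¬p is T. ✓
5: ¬p is T, ¬◇¬p is T. ✓
6: ¬p is F, ¬◇¬p is F. ✓
7: ¬p is F, ¬◇¬p is T. ✓
8: ¬p is T, ¬◇¬p is T. ✓
Satisfying worlds: {2, 4, 5, 6, 7, 8}.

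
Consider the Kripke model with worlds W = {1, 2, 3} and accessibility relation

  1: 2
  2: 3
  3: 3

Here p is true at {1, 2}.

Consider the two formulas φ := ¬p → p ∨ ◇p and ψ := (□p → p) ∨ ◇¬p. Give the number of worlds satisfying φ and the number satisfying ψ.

2 and 3

For ¬p → p ∨ ◇p:
1: ¬p is F, p ∨ ◇p is T. ✓
2: ¬p is F, p ∨ ◇p is T. ✓
3: ¬p is T, p ∨ ◇p is F. ✗
— 2 worlds.
For (□p → p) ∨ ◇¬p:
1: □p → p is T, ◇¬p is F. ✓
2: □p → p is T, ◇¬p is T. ✓
3: □p → p is T, ◇¬p is T. ✓
— 3 worlds.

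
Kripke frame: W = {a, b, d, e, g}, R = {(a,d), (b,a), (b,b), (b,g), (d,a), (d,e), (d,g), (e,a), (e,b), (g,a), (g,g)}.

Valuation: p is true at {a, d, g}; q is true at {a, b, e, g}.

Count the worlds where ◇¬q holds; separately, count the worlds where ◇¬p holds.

For ◇¬q:
a: successors {d}; ¬q there: d:T. ✓
b: successors {a, b, g}; ¬q there: a:F, b:F, g:F. ✗
d: successors {a, e, g}; ¬q there: a:F, e:F, g:F. ✗
e: successors {a, b}; ¬q there: a:F, b:F. ✗
g: successors {a, g}; ¬q there: a:F, g:F. ✗
— 1 world.
For ◇¬p:
a: successors {d}; ¬p there: d:F. ✗
b: successors {a, b, g}; ¬p there: a:F, b:T, g:F. ✓
d: successors {a, e, g}; ¬p there: a:F, e:T, g:F. ✓
e: successors {a, b}; ¬p there: a:F, b:T. ✓
g: successors {a, g}; ¬p there: a:F, g:F. ✗
— 3 worlds.

1 and 3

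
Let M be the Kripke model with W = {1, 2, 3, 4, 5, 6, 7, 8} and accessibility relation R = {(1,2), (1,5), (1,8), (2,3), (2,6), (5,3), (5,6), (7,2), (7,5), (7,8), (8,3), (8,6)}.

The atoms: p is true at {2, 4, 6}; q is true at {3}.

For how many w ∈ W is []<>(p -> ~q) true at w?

5

1: successors {2, 5, 8}; <>(p -> ~q) there: 2:T, 5:T, 8:T. ✓
2: successors {3, 6}; <>(p -> ~q) there: 3:F, 6:F. ✗
3: no successors, so []<>(p -> ~q) holds vacuously. ✓
4: no successors, so []<>(p -> ~q) holds vacuously. ✓
5: successors {3, 6}; <>(p -> ~q) there: 3:F, 6:F. ✗
6: no successors, so []<>(p -> ~q) holds vacuously. ✓
7: successors {2, 5, 8}; <>(p -> ~q) there: 2:T, 5:T, 8:T. ✓
8: successors {3, 6}; <>(p -> ~q) there: 3:F, 6:F. ✗
Satisfying worlds: {1, 3, 4, 6, 7}.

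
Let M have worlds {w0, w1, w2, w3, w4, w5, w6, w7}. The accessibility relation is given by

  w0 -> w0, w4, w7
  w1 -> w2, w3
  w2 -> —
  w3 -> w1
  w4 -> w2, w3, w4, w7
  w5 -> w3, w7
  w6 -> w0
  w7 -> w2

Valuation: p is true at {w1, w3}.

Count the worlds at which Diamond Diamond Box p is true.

w0: successors {w0, w4, w7}; Diamond Box p there: w0:F, w4:T, w7:T. ✓
w1: successors {w2, w3}; Diamond Box p there: w2:F, w3:F. ✗
w2: no successors, so Diamond Diamond Box p fails. ✗
w3: successors {w1}; Diamond Box p there: w1:T. ✓
w4: successors {w2, w3, w4, w7}; Diamond Box p there: w2:F, w3:F, w4:T, w7:T. ✓
w5: successors {w3, w7}; Diamond Box p there: w3:F, w7:T. ✓
w6: successors {w0}; Diamond Box p there: w0:F. ✗
w7: successors {w2}; Diamond Box p there: w2:F. ✗
Satisfying worlds: {w0, w3, w4, w5}.

4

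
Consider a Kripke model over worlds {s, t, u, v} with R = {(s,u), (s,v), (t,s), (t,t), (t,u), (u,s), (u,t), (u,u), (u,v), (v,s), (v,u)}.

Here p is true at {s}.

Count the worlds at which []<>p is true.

s: successors {u, v}; <>p there: u:T, v:T. ✓
t: successors {s, t, u}; <>p there: s:F, t:T, u:T. ✗
u: successors {s, t, u, v}; <>p there: s:F, t:T, u:T, v:T. ✗
v: successors {s, u}; <>p there: s:F, u:T. ✗
Satisfying worlds: {s}.

1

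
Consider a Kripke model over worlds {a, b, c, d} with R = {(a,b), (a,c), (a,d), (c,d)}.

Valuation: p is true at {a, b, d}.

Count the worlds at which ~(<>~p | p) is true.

a: <>~p | p is T. ✗
b: <>~p | p is T. ✗
c: <>~p | p is F. ✓
d: <>~p | p is T. ✗
Satisfying worlds: {c}.

1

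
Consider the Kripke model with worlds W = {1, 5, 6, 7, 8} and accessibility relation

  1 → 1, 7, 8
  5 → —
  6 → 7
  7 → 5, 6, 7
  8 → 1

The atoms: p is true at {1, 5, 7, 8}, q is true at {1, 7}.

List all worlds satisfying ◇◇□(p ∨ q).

1: successors {1, 7, 8}; ◇□(p ∨ q) there: 1:T, 7:T, 8:T. ✓
5: no successors, so ◇◇□(p ∨ q) fails. ✗
6: successors {7}; ◇□(p ∨ q) there: 7:T. ✓
7: successors {5, 6, 7}; ◇□(p ∨ q) there: 5:F, 6:F, 7:T. ✓
8: successors {1}; ◇□(p ∨ q) there: 1:T. ✓

{1, 6, 7, 8}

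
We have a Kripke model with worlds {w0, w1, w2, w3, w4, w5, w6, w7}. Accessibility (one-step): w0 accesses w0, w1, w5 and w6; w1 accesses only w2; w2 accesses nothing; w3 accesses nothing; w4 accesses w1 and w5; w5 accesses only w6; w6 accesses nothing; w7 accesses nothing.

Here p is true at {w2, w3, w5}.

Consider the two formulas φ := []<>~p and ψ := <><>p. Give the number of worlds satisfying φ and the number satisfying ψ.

4 and 2

For []<>~p:
w0: successors {w0, w1, w5, w6}; <>~p there: w0:T, w1:F, w5:T, w6:F. ✗
w1: successors {w2}; <>~p there: w2:F. ✗
w2: no successors, so []<>~p holds vacuously. ✓
w3: no successors, so []<>~p holds vacuously. ✓
w4: successors {w1, w5}; <>~p there: w1:F, w5:T. ✗
w5: successors {w6}; <>~p there: w6:F. ✗
w6: no successors, so []<>~p holds vacuously. ✓
w7: no successors, so []<>~p holds vacuously. ✓
— 4 worlds.
For <><>p:
w0: successors {w0, w1, w5, w6}; <>p there: w0:T, w1:T, w5:F, w6:F. ✓
w1: successors {w2}; <>p there: w2:F. ✗
w2: no successors, so <><>p fails. ✗
w3: no successors, so <><>p fails. ✗
w4: successors {w1, w5}; <>p there: w1:T, w5:F. ✓
w5: successors {w6}; <>p there: w6:F. ✗
w6: no successors, so <><>p fails. ✗
w7: no successors, so <><>p fails. ✗
— 2 worlds.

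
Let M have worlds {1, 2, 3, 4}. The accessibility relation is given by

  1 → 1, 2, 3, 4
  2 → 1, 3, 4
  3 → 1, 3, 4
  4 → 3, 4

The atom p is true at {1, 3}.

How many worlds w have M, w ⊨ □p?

0

1: successors {1, 2, 3, 4}; p there: 1:T, 2:F, 3:T, 4:F. ✗
2: successors {1, 3, 4}; p there: 1:T, 3:T, 4:F. ✗
3: successors {1, 3, 4}; p there: 1:T, 3:T, 4:F. ✗
4: successors {3, 4}; p there: 3:T, 4:F. ✗
Satisfying worlds: ∅.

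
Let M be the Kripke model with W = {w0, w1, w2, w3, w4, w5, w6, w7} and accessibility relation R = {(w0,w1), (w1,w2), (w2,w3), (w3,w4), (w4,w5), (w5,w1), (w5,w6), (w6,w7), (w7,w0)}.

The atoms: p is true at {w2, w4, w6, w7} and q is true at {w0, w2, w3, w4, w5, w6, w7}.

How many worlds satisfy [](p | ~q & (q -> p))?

5

w0: successors {w1}; p | ~q & (q -> p) there: w1:T. ✓
w1: successors {w2}; p | ~q & (q -> p) there: w2:T. ✓
w2: successors {w3}; p | ~q & (q -> p) there: w3:F. ✗
w3: successors {w4}; p | ~q & (q -> p) there: w4:T. ✓
w4: successors {w5}; p | ~q & (q -> p) there: w5:F. ✗
w5: successors {w1, w6}; p | ~q & (q -> p) there: w1:T, w6:T. ✓
w6: successors {w7}; p | ~q & (q -> p) there: w7:T. ✓
w7: successors {w0}; p | ~q & (q -> p) there: w0:F. ✗
Satisfying worlds: {w0, w1, w3, w5, w6}.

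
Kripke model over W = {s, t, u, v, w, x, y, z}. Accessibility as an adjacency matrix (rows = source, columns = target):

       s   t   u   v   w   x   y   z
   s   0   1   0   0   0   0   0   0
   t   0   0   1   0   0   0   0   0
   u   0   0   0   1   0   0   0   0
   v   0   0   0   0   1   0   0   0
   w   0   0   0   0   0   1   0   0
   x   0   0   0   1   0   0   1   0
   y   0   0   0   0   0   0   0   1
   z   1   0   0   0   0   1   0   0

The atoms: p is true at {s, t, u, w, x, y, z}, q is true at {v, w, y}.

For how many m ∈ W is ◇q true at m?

s: successors {t}; q there: t:F. ✗
t: successors {u}; q there: u:F. ✗
u: successors {v}; q there: v:T. ✓
v: successors {w}; q there: w:T. ✓
w: successors {x}; q there: x:F. ✗
x: successors {v, y}; q there: v:T, y:T. ✓
y: successors {z}; q there: z:F. ✗
z: successors {s, x}; q there: s:F, x:F. ✗
Satisfying worlds: {u, v, x}.

3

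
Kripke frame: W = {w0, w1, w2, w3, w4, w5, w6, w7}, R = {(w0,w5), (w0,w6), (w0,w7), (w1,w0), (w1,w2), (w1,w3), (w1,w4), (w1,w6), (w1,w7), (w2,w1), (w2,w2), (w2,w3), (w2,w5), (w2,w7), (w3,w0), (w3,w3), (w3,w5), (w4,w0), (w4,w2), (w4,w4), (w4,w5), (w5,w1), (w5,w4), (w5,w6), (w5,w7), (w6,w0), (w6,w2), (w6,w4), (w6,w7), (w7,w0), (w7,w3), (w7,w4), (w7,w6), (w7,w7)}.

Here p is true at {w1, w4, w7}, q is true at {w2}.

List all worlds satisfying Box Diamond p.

{w0, w4, w5, w6}

w0: successors {w5, w6, w7}; Diamond p there: w5:T, w6:T, w7:T. ✓
w1: successors {w0, w2, w3, w4, w6, w7}; Diamond p there: w0:T, w2:T, w3:F, w4:T, w6:T, w7:T. ✗
w2: successors {w1, w2, w3, w5, w7}; Diamond p there: w1:T, w2:T, w3:F, w5:T, w7:T. ✗
w3: successors {w0, w3, w5}; Diamond p there: w0:T, w3:F, w5:T. ✗
w4: successors {w0, w2, w4, w5}; Diamond p there: w0:T, w2:T, w4:T, w5:T. ✓
w5: successors {w1, w4, w6, w7}; Diamond p there: w1:T, w4:T, w6:T, w7:T. ✓
w6: successors {w0, w2, w4, w7}; Diamond p there: w0:T, w2:T, w4:T, w7:T. ✓
w7: successors {w0, w3, w4, w6, w7}; Diamond p there: w0:T, w3:F, w4:T, w6:T, w7:T. ✗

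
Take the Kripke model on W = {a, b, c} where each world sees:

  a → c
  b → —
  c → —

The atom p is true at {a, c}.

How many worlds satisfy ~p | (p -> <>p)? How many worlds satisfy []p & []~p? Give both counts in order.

2 and 2

For ~p | (p -> <>p):
a: ~p is F, p -> <>p is T. ✓
b: ~p is T, p -> <>p is T. ✓
c: ~p is F, p -> <>p is F. ✗
— 2 worlds.
For []p & []~p:
a: []p is T, []~p is F. ✗
b: []p is T, []~p is T. ✓
c: []p is T, []~p is T. ✓
— 2 worlds.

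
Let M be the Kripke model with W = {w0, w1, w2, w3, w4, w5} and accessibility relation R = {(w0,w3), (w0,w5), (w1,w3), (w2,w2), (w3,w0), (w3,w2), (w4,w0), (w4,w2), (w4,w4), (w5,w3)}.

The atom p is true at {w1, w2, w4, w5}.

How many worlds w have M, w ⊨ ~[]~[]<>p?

6

w0: []~[]<>p is F. ✓
w1: []~[]<>p is F. ✓
w2: []~[]<>p is F. ✓
w3: []~[]<>p is F. ✓
w4: []~[]<>p is F. ✓
w5: []~[]<>p is F. ✓
Satisfying worlds: {w0, w1, w2, w3, w4, w5}.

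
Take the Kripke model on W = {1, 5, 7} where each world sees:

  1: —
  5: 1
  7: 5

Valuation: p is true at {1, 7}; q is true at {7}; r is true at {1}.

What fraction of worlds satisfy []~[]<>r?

2/3

1: no successors, so []~[]<>r holds vacuously. ✓
5: successors {1}; ~[]<>r there: 1:F. ✗
7: successors {5}; ~[]<>r there: 5:T. ✓
That's 2 of 3 worlds, so 2/3.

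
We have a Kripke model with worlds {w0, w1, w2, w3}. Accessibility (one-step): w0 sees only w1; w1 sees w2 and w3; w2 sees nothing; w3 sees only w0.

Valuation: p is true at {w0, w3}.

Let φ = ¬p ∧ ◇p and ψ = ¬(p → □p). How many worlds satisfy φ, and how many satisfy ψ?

1 and 1

For ¬p ∧ ◇p:
w0: ¬p is F, ◇p is F. ✗
w1: ¬p is T, ◇p is T. ✓
w2: ¬p is T, ◇p is F. ✗
w3: ¬p is F, ◇p is T. ✗
— 1 world.
For ¬(p → □p):
w0: p → □p is F. ✓
w1: p → □p is T. ✗
w2: p → □p is T. ✗
w3: p → □p is T. ✗
— 1 world.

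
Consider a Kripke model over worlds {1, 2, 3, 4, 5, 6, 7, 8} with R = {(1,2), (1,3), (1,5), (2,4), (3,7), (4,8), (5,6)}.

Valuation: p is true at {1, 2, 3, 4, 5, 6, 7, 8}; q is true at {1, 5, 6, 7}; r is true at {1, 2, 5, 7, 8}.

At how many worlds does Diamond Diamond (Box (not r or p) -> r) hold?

1: successors {2, 3, 5}; Diamond (Box (not r or p) -> r) there: 2:F, 3:T, 5:F. ✓
2: successors {4}; Diamond (Box (not r or p) -> r) there: 4:T. ✓
3: successors {7}; Diamond (Box (not r or p) -> r) there: 7:F. ✗
4: successors {8}; Diamond (Box (not r or p) -> r) there: 8:F. ✗
5: successors {6}; Diamond (Box (not r or p) -> r) there: 6:F. ✗
6: no successors, so Diamond Diamond (Box (not r or p) -> r) fails. ✗
7: no successors, so Diamond Diamond (Box (not r or p) -> r) fails. ✗
8: no successors, so Diamond Diamond (Box (not r or p) -> r) fails. ✗
Satisfying worlds: {1, 2}.

2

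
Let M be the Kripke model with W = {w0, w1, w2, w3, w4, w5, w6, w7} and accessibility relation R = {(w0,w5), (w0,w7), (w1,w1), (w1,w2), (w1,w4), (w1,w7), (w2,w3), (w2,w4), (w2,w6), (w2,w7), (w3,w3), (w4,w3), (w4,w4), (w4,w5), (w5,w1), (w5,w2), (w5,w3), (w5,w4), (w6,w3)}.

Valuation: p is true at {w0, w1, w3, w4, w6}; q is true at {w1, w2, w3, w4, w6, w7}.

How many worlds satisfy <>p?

6

w0: successors {w5, w7}; p there: w5:F, w7:F. ✗
w1: successors {w1, w2, w4, w7}; p there: w1:T, w2:F, w4:T, w7:F. ✓
w2: successors {w3, w4, w6, w7}; p there: w3:T, w4:T, w6:T, w7:F. ✓
w3: successors {w3}; p there: w3:T. ✓
w4: successors {w3, w4, w5}; p there: w3:T, w4:T, w5:F. ✓
w5: successors {w1, w2, w3, w4}; p there: w1:T, w2:F, w3:T, w4:T. ✓
w6: successors {w3}; p there: w3:T. ✓
w7: no successors, so <>p fails. ✗
Satisfying worlds: {w1, w2, w3, w4, w5, w6}.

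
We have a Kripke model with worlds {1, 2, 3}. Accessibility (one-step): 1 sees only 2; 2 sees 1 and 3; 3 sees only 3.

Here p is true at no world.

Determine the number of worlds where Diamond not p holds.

3

1: successors {2}; not p there: 2:T. ✓
2: successors {1, 3}; not p there: 1:T, 3:T. ✓
3: successors {3}; not p there: 3:T. ✓
Satisfying worlds: {1, 2, 3}.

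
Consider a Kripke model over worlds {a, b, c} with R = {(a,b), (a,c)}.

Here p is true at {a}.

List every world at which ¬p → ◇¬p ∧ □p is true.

a: ¬p is F, ◇¬p ∧ □p is F. ✓
b: ¬p is T, ◇¬p ∧ □p is F. ✗
c: ¬p is T, ◇¬p ∧ □p is F. ✗

{a}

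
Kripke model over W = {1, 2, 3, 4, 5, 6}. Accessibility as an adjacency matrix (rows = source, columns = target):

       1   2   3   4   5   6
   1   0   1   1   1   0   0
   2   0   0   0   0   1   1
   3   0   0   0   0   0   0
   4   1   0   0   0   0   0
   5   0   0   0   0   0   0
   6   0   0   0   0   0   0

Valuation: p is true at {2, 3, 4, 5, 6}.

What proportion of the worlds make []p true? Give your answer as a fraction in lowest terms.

1: successors {2, 3, 4}; p there: 2:T, 3:T, 4:T. ✓
2: successors {5, 6}; p there: 5:T, 6:T. ✓
3: no successors, so []p holds vacuously. ✓
4: successors {1}; p there: 1:F. ✗
5: no successors, so []p holds vacuously. ✓
6: no successors, so []p holds vacuously. ✓
That's 5 of 6 worlds, so 5/6.

5/6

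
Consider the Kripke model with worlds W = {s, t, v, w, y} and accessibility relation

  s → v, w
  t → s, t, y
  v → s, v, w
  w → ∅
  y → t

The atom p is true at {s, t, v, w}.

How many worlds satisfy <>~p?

1

s: successors {v, w}; ~p there: v:F, w:F. ✗
t: successors {s, t, y}; ~p there: s:F, t:F, y:T. ✓
v: successors {s, v, w}; ~p there: s:F, v:F, w:F. ✗
w: no successors, so <>~p fails. ✗
y: successors {t}; ~p there: t:F. ✗
Satisfying worlds: {t}.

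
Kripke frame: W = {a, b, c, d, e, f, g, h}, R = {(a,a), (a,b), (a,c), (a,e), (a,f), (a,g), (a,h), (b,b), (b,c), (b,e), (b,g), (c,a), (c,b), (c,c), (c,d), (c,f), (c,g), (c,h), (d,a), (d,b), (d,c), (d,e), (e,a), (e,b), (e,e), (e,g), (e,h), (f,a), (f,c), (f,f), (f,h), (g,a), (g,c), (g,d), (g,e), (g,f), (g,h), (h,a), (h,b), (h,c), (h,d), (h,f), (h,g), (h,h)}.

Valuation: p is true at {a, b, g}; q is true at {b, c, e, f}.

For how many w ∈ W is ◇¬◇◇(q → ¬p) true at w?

a: successors {a, b, c, e, f, g, h}; ¬◇◇(q → ¬p) there: a:F, b:F, c:F, e:F, f:F, g:F, h:F. ✗
b: successors {b, c, e, g}; ¬◇◇(q → ¬p) there: b:F, c:F, e:F, g:F. ✗
c: successors {a, b, c, d, f, g, h}; ¬◇◇(q → ¬p) there: a:F, b:F, c:F, d:F, f:F, g:F, h:F. ✗
d: successors {a, b, c, e}; ¬◇◇(q → ¬p) there: a:F, b:F, c:F, e:F. ✗
e: successors {a, b, e, g, h}; ¬◇◇(q → ¬p) there: a:F, b:F, e:F, g:F, h:F. ✗
f: successors {a, c, f, h}; ¬◇◇(q → ¬p) there: a:F, c:F, f:F, h:F. ✗
g: successors {a, c, d, e, f, h}; ¬◇◇(q → ¬p) there: a:F, c:F, d:F, e:F, f:F, h:F. ✗
h: successors {a, b, c, d, f, g, h}; ¬◇◇(q → ¬p) there: a:F, b:F, c:F, d:F, f:F, g:F, h:F. ✗
Satisfying worlds: ∅.

0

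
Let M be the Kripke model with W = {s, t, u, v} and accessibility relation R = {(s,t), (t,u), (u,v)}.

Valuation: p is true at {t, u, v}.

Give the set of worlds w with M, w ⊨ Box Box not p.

{u, v}

s: successors {t}; Box not p there: t:F. ✗
t: successors {u}; Box not p there: u:F. ✗
u: successors {v}; Box not p there: v:T. ✓
v: no successors, so Box Box not p holds vacuously. ✓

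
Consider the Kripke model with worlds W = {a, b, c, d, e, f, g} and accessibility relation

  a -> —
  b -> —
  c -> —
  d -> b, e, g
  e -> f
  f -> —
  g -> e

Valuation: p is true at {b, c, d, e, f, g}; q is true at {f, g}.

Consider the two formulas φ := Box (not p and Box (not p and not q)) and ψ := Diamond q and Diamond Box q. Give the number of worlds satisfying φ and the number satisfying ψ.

4 and 2

For Box (not p and Box (not p and not q)):
a: no successors, so Box (not p and Box (not p and not q)) holds vacuously. ✓
b: no successors, so Box (not p and Box (not p and not q)) holds vacuously. ✓
c: no successors, so Box (not p and Box (not p and not q)) holds vacuously. ✓
d: successors {b, e, g}; not p and Box (not p and not q) there: b:F, e:F, g:F. ✗
e: successors {f}; not p and Box (not p and not q) there: f:F. ✗
f: no successors, so Box (not p and Box (not p and not q)) holds vacuously. ✓
g: successors {e}; not p and Box (not p and not q) there: e:F. ✗
— 4 worlds.
For Diamond q and Diamond Box q:
a: Diamond q is F, Diamond Box q is F. ✗
b: Diamond q is F, Diamond Box q is F. ✗
c: Diamond q is F, Diamond Box q is F. ✗
d: Diamond q is T, Diamond Box q is T. ✓
e: Diamond q is T, Diamond Box q is T. ✓
f: Diamond q is F, Diamond Box q is F. ✗
g: Diamond q is F, Diamond Box q is T. ✗
— 2 worlds.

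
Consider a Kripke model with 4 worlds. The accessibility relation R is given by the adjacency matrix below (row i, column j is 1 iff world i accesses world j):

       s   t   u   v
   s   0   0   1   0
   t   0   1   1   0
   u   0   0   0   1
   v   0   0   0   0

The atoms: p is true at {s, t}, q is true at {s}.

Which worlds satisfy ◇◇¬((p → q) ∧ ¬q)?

s: successors {u}; ◇¬((p → q) ∧ ¬q) there: u:F. ✗
t: successors {t, u}; ◇¬((p → q) ∧ ¬q) there: t:T, u:F. ✓
u: successors {v}; ◇¬((p → q) ∧ ¬q) there: v:F. ✗
v: no successors, so ◇◇¬((p → q) ∧ ¬q) fails. ✗

{t}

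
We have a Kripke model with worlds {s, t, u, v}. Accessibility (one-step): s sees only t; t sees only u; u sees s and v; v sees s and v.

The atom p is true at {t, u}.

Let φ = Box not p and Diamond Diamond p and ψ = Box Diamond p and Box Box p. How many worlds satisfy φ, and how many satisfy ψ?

For Box not p and Diamond Diamond p:
s: Box not p is F, Diamond Diamond p is T. ✗
t: Box not p is F, Diamond Diamond p is F. ✗
u: Box not p is T, Diamond Diamond p is T. ✓
v: Box not p is T, Diamond Diamond p is T. ✓
— 2 worlds.
For Box Diamond p and Box Box p:
s: Box Diamond p is T, Box Box p is T. ✓
t: Box Diamond p is F, Box Box p is F. ✗
u: Box Diamond p is F, Box Box p is F. ✗
v: Box Diamond p is F, Box Box p is F. ✗
— 1 world.

2 and 1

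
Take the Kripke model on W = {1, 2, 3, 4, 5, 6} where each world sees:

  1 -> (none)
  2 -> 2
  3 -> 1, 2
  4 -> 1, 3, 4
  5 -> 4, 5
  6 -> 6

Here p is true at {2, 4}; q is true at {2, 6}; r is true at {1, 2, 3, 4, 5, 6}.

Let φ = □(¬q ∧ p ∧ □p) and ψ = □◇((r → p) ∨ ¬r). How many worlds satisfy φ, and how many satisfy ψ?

For □(¬q ∧ p ∧ □p):
1: no successors, so □(¬q ∧ p ∧ □p) holds vacuously. ✓
2: successors {2}; ¬q ∧ p ∧ □p there: 2:F. ✗
3: successors {1, 2}; ¬q ∧ p ∧ □p there: 1:F, 2:F. ✗
4: successors {1, 3, 4}; ¬q ∧ p ∧ □p there: 1:F, 3:F, 4:F. ✗
5: successors {4, 5}; ¬q ∧ p ∧ □p there: 4:F, 5:F. ✗
6: successors {6}; ¬q ∧ p ∧ □p there: 6:F. ✗
— 1 world.
For □◇((r → p) ∨ ¬r):
1: no successors, so □◇((r → p) ∨ ¬r) holds vacuously. ✓
2: successors {2}; ◇((r → p) ∨ ¬r) there: 2:T. ✓
3: successors {1, 2}; ◇((r → p) ∨ ¬r) there: 1:F, 2:T. ✗
4: successors {1, 3, 4}; ◇((r → p) ∨ ¬r) there: 1:F, 3:T, 4:T. ✗
5: successors {4, 5}; ◇((r → p) ∨ ¬r) there: 4:T, 5:T. ✓
6: successors {6}; ◇((r → p) ∨ ¬r) there: 6:F. ✗
— 3 worlds.

1 and 3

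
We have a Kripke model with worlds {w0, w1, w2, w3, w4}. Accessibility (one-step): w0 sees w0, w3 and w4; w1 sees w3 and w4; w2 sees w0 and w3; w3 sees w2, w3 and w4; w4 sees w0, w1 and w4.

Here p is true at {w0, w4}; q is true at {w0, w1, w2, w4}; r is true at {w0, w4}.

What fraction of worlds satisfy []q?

1/5

w0: successors {w0, w3, w4}; q there: w0:T, w3:F, w4:T. ✗
w1: successors {w3, w4}; q there: w3:F, w4:T. ✗
w2: successors {w0, w3}; q there: w0:T, w3:F. ✗
w3: successors {w2, w3, w4}; q there: w2:T, w3:F, w4:T. ✗
w4: successors {w0, w1, w4}; q there: w0:T, w1:T, w4:T. ✓
That's 1 of 5 worlds, so 1/5.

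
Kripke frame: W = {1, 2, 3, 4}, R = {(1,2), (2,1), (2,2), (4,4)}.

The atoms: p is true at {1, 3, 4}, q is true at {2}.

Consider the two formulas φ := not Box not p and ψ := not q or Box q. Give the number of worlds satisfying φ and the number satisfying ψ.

2 and 3

For not Box not p:
1: Box not p is T. ✗
2: Box not p is F. ✓
3: Box not p is T. ✗
4: Box not p is F. ✓
— 2 worlds.
For not q or Box q:
1: not q is T, Box q is T. ✓
2: not q is F, Box q is F. ✗
3: not q is T, Box q is T. ✓
4: not q is T, Box q is F. ✓
— 3 worlds.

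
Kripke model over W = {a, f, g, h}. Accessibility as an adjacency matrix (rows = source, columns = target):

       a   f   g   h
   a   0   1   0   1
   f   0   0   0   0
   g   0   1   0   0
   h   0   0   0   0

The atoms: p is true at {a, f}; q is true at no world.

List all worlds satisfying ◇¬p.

{a}

a: successors {f, h}; ¬p there: f:F, h:T. ✓
f: no successors, so ◇¬p fails. ✗
g: successors {f}; ¬p there: f:F. ✗
h: no successors, so ◇¬p fails. ✗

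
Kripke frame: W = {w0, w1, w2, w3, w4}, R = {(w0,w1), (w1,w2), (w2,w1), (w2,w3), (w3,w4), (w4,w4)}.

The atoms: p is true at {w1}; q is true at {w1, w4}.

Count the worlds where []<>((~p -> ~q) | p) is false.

w0: successors {w1}; <>((~p -> ~q) | p) there: w1:T. ✓
w1: successors {w2}; <>((~p -> ~q) | p) there: w2:T. ✓
w2: successors {w1, w3}; <>((~p -> ~q) | p) there: w1:T, w3:F. ✗
w3: successors {w4}; <>((~p -> ~q) | p) there: w4:F. ✗
w4: successors {w4}; <>((~p -> ~q) | p) there: w4:F. ✗
Satisfying worlds: {w0, w1}.
So []<>((~p -> ~q) | p) fails at the other 3 worlds.

3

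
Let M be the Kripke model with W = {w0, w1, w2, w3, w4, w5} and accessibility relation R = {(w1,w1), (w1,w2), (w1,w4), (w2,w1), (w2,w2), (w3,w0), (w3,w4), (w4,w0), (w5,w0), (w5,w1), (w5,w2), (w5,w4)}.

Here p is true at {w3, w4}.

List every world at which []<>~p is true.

{w0, w1, w2}

w0: no successors, so []<>~p holds vacuously. ✓
w1: successors {w1, w2, w4}; <>~p there: w1:T, w2:T, w4:T. ✓
w2: successors {w1, w2}; <>~p there: w1:T, w2:T. ✓
w3: successors {w0, w4}; <>~p there: w0:F, w4:T. ✗
w4: successors {w0}; <>~p there: w0:F. ✗
w5: successors {w0, w1, w2, w4}; <>~p there: w0:F, w1:T, w2:T, w4:T. ✗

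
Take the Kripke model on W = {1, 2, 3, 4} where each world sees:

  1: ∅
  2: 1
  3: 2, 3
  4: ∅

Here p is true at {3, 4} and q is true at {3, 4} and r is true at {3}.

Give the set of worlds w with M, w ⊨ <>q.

{3}

1: no successors, so <>q fails. ✗
2: successors {1}; q there: 1:F. ✗
3: successors {2, 3}; q there: 2:F, 3:T. ✓
4: no successors, so <>q fails. ✗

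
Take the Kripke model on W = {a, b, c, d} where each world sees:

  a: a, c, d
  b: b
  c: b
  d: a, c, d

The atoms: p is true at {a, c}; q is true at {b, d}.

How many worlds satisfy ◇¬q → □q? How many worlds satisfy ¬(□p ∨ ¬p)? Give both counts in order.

For ◇¬q → □q:
a: ◇¬q is T, □q is F. ✗
b: ◇¬q is F, □q is T. ✓
c: ◇¬q is F, □q is T. ✓
d: ◇¬q is T, □q is F. ✗
— 2 worlds.
For ¬(□p ∨ ¬p):
a: □p ∨ ¬p is F. ✓
b: □p ∨ ¬p is T. ✗
c: □p ∨ ¬p is F. ✓
d: □p ∨ ¬p is T. ✗
— 2 worlds.

2 and 2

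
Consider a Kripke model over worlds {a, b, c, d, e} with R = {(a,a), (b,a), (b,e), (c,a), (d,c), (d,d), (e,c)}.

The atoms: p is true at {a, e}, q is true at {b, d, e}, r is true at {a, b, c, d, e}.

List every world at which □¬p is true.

{d, e}

a: successors {a}; ¬p there: a:F. ✗
b: successors {a, e}; ¬p there: a:F, e:F. ✗
c: successors {a}; ¬p there: a:F. ✗
d: successors {c, d}; ¬p there: c:T, d:T. ✓
e: successors {c}; ¬p there: c:T. ✓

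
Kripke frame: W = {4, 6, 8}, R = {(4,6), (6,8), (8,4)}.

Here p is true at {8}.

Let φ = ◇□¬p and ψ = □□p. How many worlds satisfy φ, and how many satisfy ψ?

For ◇□¬p:
4: successors {6}; □¬p there: 6:F. ✗
6: successors {8}; □¬p there: 8:T. ✓
8: successors {4}; □¬p there: 4:T. ✓
— 2 worlds.
For □□p:
4: successors {6}; □p there: 6:T. ✓
6: successors {8}; □p there: 8:F. ✗
8: successors {4}; □p there: 4:F. ✗
— 1 world.

2 and 1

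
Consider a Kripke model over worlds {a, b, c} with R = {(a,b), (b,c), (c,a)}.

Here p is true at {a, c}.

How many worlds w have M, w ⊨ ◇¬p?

1

a: successors {b}; ¬p there: b:T. ✓
b: successors {c}; ¬p there: c:F. ✗
c: successors {a}; ¬p there: a:F. ✗
Satisfying worlds: {a}.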